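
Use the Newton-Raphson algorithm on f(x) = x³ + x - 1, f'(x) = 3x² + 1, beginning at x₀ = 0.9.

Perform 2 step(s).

f(x) = x³ + x - 1
f'(x) = 3x² + 1
x₀ = 0.9

Newton-Raphson formula: x_{n+1} = x_n - f(x_n)/f'(x_n)

Iteration 1:
  f(0.900000) = 0.629000
  f'(0.900000) = 3.430000
  x_1 = 0.900000 - 0.629000/3.430000 = 0.716618
Iteration 2:
  f(0.716618) = 0.084631
  f'(0.716618) = 2.540624
  x_2 = 0.716618 - 0.084631/2.540624 = 0.683307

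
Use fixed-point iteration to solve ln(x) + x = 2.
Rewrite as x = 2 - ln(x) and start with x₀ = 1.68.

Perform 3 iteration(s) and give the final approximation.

Equation: ln(x) + x = 2
Fixed-point form: x = 2 - ln(x)
x₀ = 1.68

x_1 = g(1.680000) = 1.481206
x_2 = g(1.481206) = 1.607143
x_3 = g(1.607143) = 1.525542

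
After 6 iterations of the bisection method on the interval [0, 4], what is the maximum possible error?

Bisection error bound: |error| ≤ (b-a)/2^n
|error| ≤ (4 - 0)/2^6 = 4/2^6
|error| ≤ 0.0625000000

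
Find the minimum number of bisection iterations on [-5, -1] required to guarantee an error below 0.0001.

We need (b-a)/2^n ≤ 0.0001
(-1 - (-5))/2^n ≤ 0.0001
4/2^n ≤ 0.0001
2^n ≥ 40000
n ≥ log₂(40000) = 15.29
n ≥ 16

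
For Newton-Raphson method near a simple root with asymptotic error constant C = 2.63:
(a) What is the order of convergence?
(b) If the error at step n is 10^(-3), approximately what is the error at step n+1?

(a) Newton-Raphson has quadratic (order 2) convergence near simple roots.
    This means |e_{n+1}| ≈ C|e_n|².

(b) With |e_n| = 10^(-3) and C = 2.63:
    |e_{n+1}| ≈ 2.63 × (10^(-3))² = 2.63 × 10^(-6)

(a) 2 (quadratic); (b) |e_{n+1}| ≈ 2.630e-06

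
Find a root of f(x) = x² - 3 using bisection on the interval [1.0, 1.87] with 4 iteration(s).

f(x) = x² - 3
Initial interval: [1.0, 1.87]

Iteration 1:
  c_1 = (1.000000 + 1.870000)/2 = 1.435000
  f(c_1) = f(1.435000) = -0.940775
  f(a) × f(c) ≥ 0, new interval: [1.435000, 1.870000]
Iteration 2:
  c_2 = (1.435000 + 1.870000)/2 = 1.652500
  f(c_2) = f(1.652500) = -0.269244
  f(a) × f(c) ≥ 0, new interval: [1.652500, 1.870000]
Iteration 3:
  c_3 = (1.652500 + 1.870000)/2 = 1.761250
  f(c_3) = f(1.761250) = 0.102002
  f(a) × f(c) < 0, new interval: [1.652500, 1.761250]
Iteration 4:
  c_4 = (1.652500 + 1.761250)/2 = 1.706875
  f(c_4) = f(1.706875) = -0.086578
  f(a) × f(c) ≥ 0, new interval: [1.706875, 1.761250]

After 4 iteration(s), the approximation is c_4 = 1.706875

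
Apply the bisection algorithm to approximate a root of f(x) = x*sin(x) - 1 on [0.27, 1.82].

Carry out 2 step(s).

f(x) = x*sin(x) - 1
Initial interval: [0.27, 1.82]

Iteration 1:
  c_1 = (0.270000 + 1.820000)/2 = 1.045000
  f(c_1) = f(1.045000) = -0.096154
  f(a) × f(c) ≥ 0, new interval: [1.045000, 1.820000]
Iteration 2:
  c_2 = (1.045000 + 1.820000)/2 = 1.432500
  f(c_2) = f(1.432500) = 0.418823
  f(a) × f(c) < 0, new interval: [1.045000, 1.432500]

After 2 iteration(s), the approximation is c_2 = 1.432500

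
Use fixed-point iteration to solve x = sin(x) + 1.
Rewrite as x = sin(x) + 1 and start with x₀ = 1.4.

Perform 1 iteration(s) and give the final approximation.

Equation: x = sin(x) + 1
Fixed-point form: x = sin(x) + 1
x₀ = 1.4

x_1 = g(1.400000) = 1.985450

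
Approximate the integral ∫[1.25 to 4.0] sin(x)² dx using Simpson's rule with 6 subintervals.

f(x) = sin(x)²
a = 1.25, b = 4.0, n = 6
h = (b - a)/n = 0.458333

Simpson's rule: (h/3)[f(x₀) + 4f(x₁) + 2f(x₂) + ... + f(xₙ)]

x_0 = 1.2500, f(x_0) = 0.900572, coefficient = 1
x_1 = 1.7083, f(x_1) = 0.981203, coefficient = 4
x_2 = 2.1667, f(x_2) = 0.685022, coefficient = 2
x_3 = 2.6250, f(x_3) = 0.243957, coefficient = 4
x_4 = 3.0833, f(x_4) = 0.003390, coefficient = 2
x_5 = 3.5417, f(x_5) = 0.151700, coefficient = 4
x_6 = 4.0000, f(x_6) = 0.572750, coefficient = 1

I ≈ (0.458333/3) × 8.357584 = 1.276853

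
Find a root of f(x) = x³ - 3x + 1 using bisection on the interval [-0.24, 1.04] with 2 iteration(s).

f(x) = x³ - 3x + 1
Initial interval: [-0.24, 1.04]

Iteration 1:
  c_1 = (-0.240000 + 1.040000)/2 = 0.400000
  f(c_1) = f(0.400000) = -0.136000
  f(a) × f(c) < 0, new interval: [-0.240000, 0.400000]
Iteration 2:
  c_2 = (-0.240000 + 0.400000)/2 = 0.080000
  f(c_2) = f(0.080000) = 0.760512
  f(a) × f(c) ≥ 0, new interval: [0.080000, 0.400000]

After 2 iteration(s), the approximation is c_2 = 0.080000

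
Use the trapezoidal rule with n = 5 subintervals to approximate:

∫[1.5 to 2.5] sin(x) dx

f(x) = sin(x)
a = 1.5, b = 2.5, n = 5
h = (b - a)/n = 0.200000

Trapezoidal rule: (h/2)[f(x₀) + 2f(x₁) + 2f(x₂) + ... + f(xₙ)]

x_0 = 1.5000, f(x_0) = 0.997495, coefficient = 1
x_1 = 1.7000, f(x_1) = 0.991665, coefficient = 2
x_2 = 1.9000, f(x_2) = 0.946300, coefficient = 2
x_3 = 2.1000, f(x_3) = 0.863209, coefficient = 2
x_4 = 2.3000, f(x_4) = 0.745705, coefficient = 2
x_5 = 2.5000, f(x_5) = 0.598472, coefficient = 1

I ≈ (0.200000/2) × 8.689726 = 0.868973
Exact value: 0.871881
Error: 0.002908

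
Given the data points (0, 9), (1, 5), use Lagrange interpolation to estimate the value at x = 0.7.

Lagrange interpolation formula:
P(x) = Σ yᵢ × Lᵢ(x)
where Lᵢ(x) = Π_{j≠i} (x - xⱼ)/(xᵢ - xⱼ)

L_0(0.7) = (0.7 - 1)/(0 - 1) = 0.300000
L_1(0.7) = (0.7 - 0)/(1 - 0) = 0.700000

P(0.7) = 9×L_0(0.7) + 5×L_1(0.7)
P(0.7) = 6.200000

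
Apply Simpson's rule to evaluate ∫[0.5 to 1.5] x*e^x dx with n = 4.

f(x) = x*e^x
a = 0.5, b = 1.5, n = 4
h = (b - a)/n = 0.250000

Simpson's rule: (h/3)[f(x₀) + 4f(x₁) + 2f(x₂) + ... + f(xₙ)]

x_0 = 0.5000, f(x_0) = 0.824361, coefficient = 1
x_1 = 0.7500, f(x_1) = 1.587750, coefficient = 4
x_2 = 1.0000, f(x_2) = 2.718282, coefficient = 2
x_3 = 1.2500, f(x_3) = 4.362929, coefficient = 4
x_4 = 1.5000, f(x_4) = 6.722534, coefficient = 1

I ≈ (0.250000/3) × 36.786173 = 3.065514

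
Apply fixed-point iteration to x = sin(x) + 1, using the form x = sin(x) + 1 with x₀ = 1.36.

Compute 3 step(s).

Equation: x = sin(x) + 1
Fixed-point form: x = sin(x) + 1
x₀ = 1.36

x_1 = g(1.360000) = 1.977865
x_2 = g(1.977865) = 1.918285
x_3 = g(1.918285) = 1.940231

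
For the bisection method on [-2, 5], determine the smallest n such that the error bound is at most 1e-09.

We need (b-a)/2^n ≤ 1e-09
(5 - (-2))/2^n ≤ 1e-09
7/2^n ≤ 1e-09
2^n ≥ 7000000000
n ≥ log₂(7000000000) = 32.70
n ≥ 33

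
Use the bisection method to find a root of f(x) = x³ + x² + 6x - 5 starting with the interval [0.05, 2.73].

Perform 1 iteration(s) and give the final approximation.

f(x) = x³ + x² + 6x - 5
Initial interval: [0.05, 2.73]

Iteration 1:
  c_1 = (0.050000 + 2.730000)/2 = 1.390000
  f(c_1) = f(1.390000) = 7.957719
  f(a) × f(c) < 0, new interval: [0.050000, 1.390000]

After 1 iteration(s), the approximation is c_1 = 1.390000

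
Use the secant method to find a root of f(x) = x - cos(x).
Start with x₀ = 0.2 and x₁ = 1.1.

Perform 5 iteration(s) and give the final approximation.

f(x) = x - cos(x)
x₀ = 0.2, x₁ = 1.1

Secant formula: x_{n+1} = x_n - f(x_n)(x_n - x_{n-1})/(f(x_n) - f(x_{n-1}))

Iteration 1:
  f(0.200000) = -0.780067
  f(1.100000) = 0.646404
  x_2 = 1.100000 - 0.646404×(1.100000 - 0.200000)/(0.646404 - (-0.780067))
       = 0.692166
Iteration 2:
  f(1.100000) = 0.646404
  f(0.692166) = -0.077700
  x_3 = 0.692166 - (-0.077700)×(0.692166 - 1.100000)/(-0.077700 - 0.646404)
       = 0.735928
Iteration 3:
  f(0.692166) = -0.077700
  f(0.735928) = -0.005280
  x_4 = 0.735928 - (-0.005280)×(0.735928 - 0.692166)/(-0.005280 - (-0.077700))
       = 0.739119
Iteration 4:
  f(0.735928) = -0.005280
  f(0.739119) = 0.000056
  x_5 = 0.739119 - 0.000056×(0.739119 - 0.735928)/(0.000056 - (-0.005280))
       = 0.739085
Iteration 5:
  f(0.739119) = 0.000056
  f(0.739085) = 0.000000
  x_6 = 0.739085 - 0.000000×(0.739085 - 0.739119)/(0.000000 - 0.000056)
       = 0.739085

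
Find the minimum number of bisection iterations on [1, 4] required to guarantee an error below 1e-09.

We need (b-a)/2^n ≤ 1e-09
(4 - 1)/2^n ≤ 1e-09
3/2^n ≤ 1e-09
2^n ≥ 3000000000
n ≥ log₂(3000000000) = 31.48
n ≥ 32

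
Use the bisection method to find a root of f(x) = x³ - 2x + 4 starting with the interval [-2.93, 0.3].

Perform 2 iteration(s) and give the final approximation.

f(x) = x³ - 2x + 4
Initial interval: [-2.93, 0.3]

Iteration 1:
  c_1 = (-2.930000 + 0.300000)/2 = -1.315000
  f(c_1) = f(-1.315000) = 4.356069
  f(a) × f(c) < 0, new interval: [-2.930000, -1.315000]
Iteration 2:
  c_2 = (-2.930000 + (-1.315000))/2 = -2.122500
  f(c_2) = f(-2.122500) = -1.316876
  f(a) × f(c) ≥ 0, new interval: [-2.122500, -1.315000]

After 2 iteration(s), the approximation is c_2 = -2.122500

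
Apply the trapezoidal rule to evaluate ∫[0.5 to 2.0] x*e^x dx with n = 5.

f(x) = x*e^x
a = 0.5, b = 2.0, n = 5
h = (b - a)/n = 0.300000

Trapezoidal rule: (h/2)[f(x₀) + 2f(x₁) + 2f(x₂) + ... + f(xₙ)]

x_0 = 0.5000, f(x_0) = 0.824361, coefficient = 1
x_1 = 0.8000, f(x_1) = 1.780433, coefficient = 2
x_2 = 1.1000, f(x_2) = 3.304583, coefficient = 2
x_3 = 1.4000, f(x_3) = 5.677280, coefficient = 2
x_4 = 1.7000, f(x_4) = 9.305711, coefficient = 2
x_5 = 2.0000, f(x_5) = 14.778112, coefficient = 1

I ≈ (0.300000/2) × 55.738485 = 8.360773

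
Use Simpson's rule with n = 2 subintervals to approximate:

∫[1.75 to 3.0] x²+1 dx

f(x) = x²+1
a = 1.75, b = 3.0, n = 2
h = (b - a)/n = 0.625000

Simpson's rule: (h/3)[f(x₀) + 4f(x₁) + 2f(x₂) + ... + f(xₙ)]

x_0 = 1.7500, f(x_0) = 4.062500, coefficient = 1
x_1 = 2.3750, f(x_1) = 6.640625, coefficient = 4
x_2 = 3.0000, f(x_2) = 10.000000, coefficient = 1

I ≈ (0.625000/3) × 40.625000 = 8.463542
Exact value: 8.463542
Error: 0.000000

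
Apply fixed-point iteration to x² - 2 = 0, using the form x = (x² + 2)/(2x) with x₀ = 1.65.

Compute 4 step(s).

Equation: x² - 2 = 0
Fixed-point form: x = (x² + 2)/(2x)
x₀ = 1.65

x_1 = g(1.650000) = 1.431061
x_2 = g(1.431061) = 1.414313
x_3 = g(1.414313) = 1.414214
x_4 = g(1.414214) = 1.414214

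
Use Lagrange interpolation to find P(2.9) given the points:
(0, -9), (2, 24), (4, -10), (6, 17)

Lagrange interpolation formula:
P(x) = Σ yᵢ × Lᵢ(x)
where Lᵢ(x) = Π_{j≠i} (x - xⱼ)/(xᵢ - xⱼ)

L_0(2.9) = (2.9 - 2)/(0 - 2) × (2.9 - 4)/(0 - 4) × (2.9 - 6)/(0 - 6) = -0.063938
L_1(2.9) = (2.9 - 0)/(2 - 0) × (2.9 - 4)/(2 - 4) × (2.9 - 6)/(2 - 6) = 0.618062
L_2(2.9) = (2.9 - 0)/(4 - 0) × (2.9 - 2)/(4 - 2) × (2.9 - 6)/(4 - 6) = 0.505687
L_3(2.9) = (2.9 - 0)/(6 - 0) × (2.9 - 2)/(6 - 2) × (2.9 - 4)/(6 - 4) = -0.059812

P(2.9) = (-9)×L_0(2.9) + 24×L_1(2.9) + (-10)×L_2(2.9) + 17×L_3(2.9)
P(2.9) = 9.335250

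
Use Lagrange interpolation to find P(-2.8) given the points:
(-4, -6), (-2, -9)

Lagrange interpolation formula:
P(x) = Σ yᵢ × Lᵢ(x)
where Lᵢ(x) = Π_{j≠i} (x - xⱼ)/(xᵢ - xⱼ)

L_0(-2.8) = (-2.8 - (-2))/(-4 - (-2)) = 0.400000
L_1(-2.8) = (-2.8 - (-4))/(-2 - (-4)) = 0.600000

P(-2.8) = (-6)×L_0(-2.8) + (-9)×L_1(-2.8)
P(-2.8) = -7.800000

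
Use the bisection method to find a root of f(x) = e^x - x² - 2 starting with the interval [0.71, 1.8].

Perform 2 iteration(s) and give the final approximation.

f(x) = e^x - x² - 2
Initial interval: [0.71, 1.8]

Iteration 1:
  c_1 = (0.710000 + 1.800000)/2 = 1.255000
  f(c_1) = f(1.255000) = -0.067187
  f(a) × f(c) ≥ 0, new interval: [1.255000, 1.800000]
Iteration 2:
  c_2 = (1.255000 + 1.800000)/2 = 1.527500
  f(c_2) = f(1.527500) = 0.273390
  f(a) × f(c) < 0, new interval: [1.255000, 1.527500]

After 2 iteration(s), the approximation is c_2 = 1.527500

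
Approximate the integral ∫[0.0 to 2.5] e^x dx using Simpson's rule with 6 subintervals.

f(x) = e^x
a = 0.0, b = 2.5, n = 6
h = (b - a)/n = 0.416667

Simpson's rule: (h/3)[f(x₀) + 4f(x₁) + 2f(x₂) + ... + f(xₙ)]

x_0 = 0.0000, f(x_0) = 1.000000, coefficient = 1
x_1 = 0.4167, f(x_1) = 1.516897, coefficient = 4
x_2 = 0.8333, f(x_2) = 2.300976, coefficient = 2
x_3 = 1.2500, f(x_3) = 3.490343, coefficient = 4
x_4 = 1.6667, f(x_4) = 5.294490, coefficient = 2
x_5 = 2.0833, f(x_5) = 8.031195, coefficient = 4
x_6 = 2.5000, f(x_6) = 12.182494, coefficient = 1

I ≈ (0.416667/3) × 80.527165 = 11.184328
Exact value: 11.182494
Error: 0.001834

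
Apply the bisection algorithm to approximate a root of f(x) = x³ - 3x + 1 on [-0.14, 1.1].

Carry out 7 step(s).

f(x) = x³ - 3x + 1
Initial interval: [-0.14, 1.1]

Iteration 1:
  c_1 = (-0.140000 + 1.100000)/2 = 0.480000
  f(c_1) = f(0.480000) = -0.329408
  f(a) × f(c) < 0, new interval: [-0.140000, 0.480000]
Iteration 2:
  c_2 = (-0.140000 + 0.480000)/2 = 0.170000
  f(c_2) = f(0.170000) = 0.494913
  f(a) × f(c) ≥ 0, new interval: [0.170000, 0.480000]
Iteration 3:
  c_3 = (0.170000 + 0.480000)/2 = 0.325000
  f(c_3) = f(0.325000) = 0.059328
  f(a) × f(c) ≥ 0, new interval: [0.325000, 0.480000]
Iteration 4:
  c_4 = (0.325000 + 0.480000)/2 = 0.402500
  f(c_4) = f(0.402500) = -0.142292
  f(a) × f(c) < 0, new interval: [0.325000, 0.402500]
Iteration 5:
  c_5 = (0.325000 + 0.402500)/2 = 0.363750
  f(c_5) = f(0.363750) = -0.043121
  f(a) × f(c) < 0, new interval: [0.325000, 0.363750]
Iteration 6:
  c_6 = (0.325000 + 0.363750)/2 = 0.344375
  f(c_6) = f(0.344375) = 0.007716
  f(a) × f(c) ≥ 0, new interval: [0.344375, 0.363750]
Iteration 7:
  c_7 = (0.344375 + 0.363750)/2 = 0.354063
  f(c_7) = f(0.354063) = -0.017802
  f(a) × f(c) < 0, new interval: [0.344375, 0.354063]

After 7 iteration(s), the approximation is c_7 = 0.354063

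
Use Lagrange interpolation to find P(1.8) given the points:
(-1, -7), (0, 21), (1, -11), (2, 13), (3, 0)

Lagrange interpolation formula:
P(x) = Σ yᵢ × Lᵢ(x)
where Lᵢ(x) = Π_{j≠i} (x - xⱼ)/(xᵢ - xⱼ)

L_0(1.8) = (1.8 - 0)/(-1 - 0) × (1.8 - 1)/(-1 - 1) × (1.8 - 2)/(-1 - 2) × (1.8 - 3)/(-1 - 3) = 0.014400
L_1(1.8) = (1.8 - (-1))/(0 - (-1)) × (1.8 - 1)/(0 - 1) × (1.8 - 2)/(0 - 2) × (1.8 - 3)/(0 - 3) = -0.089600
L_2(1.8) = (1.8 - (-1))/(1 - (-1)) × (1.8 - 0)/(1 - 0) × (1.8 - 2)/(1 - 2) × (1.8 - 3)/(1 - 3) = 0.302400
L_3(1.8) = (1.8 - (-1))/(2 - (-1)) × (1.8 - 0)/(2 - 0) × (1.8 - 1)/(2 - 1) × (1.8 - 3)/(2 - 3) = 0.806400
L_4(1.8) = (1.8 - (-1))/(3 - (-1)) × (1.8 - 0)/(3 - 0) × (1.8 - 1)/(3 - 1) × (1.8 - 2)/(3 - 2) = -0.033600

P(1.8) = (-7)×L_0(1.8) + 21×L_1(1.8) + (-11)×L_2(1.8) + 13×L_3(1.8) + 0×L_4(1.8)
P(1.8) = 5.174400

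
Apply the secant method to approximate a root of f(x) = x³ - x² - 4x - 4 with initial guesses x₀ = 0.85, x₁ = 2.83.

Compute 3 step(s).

f(x) = x³ - x² - 4x - 4
x₀ = 0.85, x₁ = 2.83

Secant formula: x_{n+1} = x_n - f(x_n)(x_n - x_{n-1})/(f(x_n) - f(x_{n-1}))

Iteration 1:
  f(0.850000) = -7.508375
  f(2.830000) = -0.663713
  x_2 = 2.830000 - (-0.663713)×(2.830000 - 0.850000)/(-0.663713 - (-7.508375))
       = 3.021997
Iteration 2:
  f(2.830000) = -0.663713
  f(3.021997) = 2.377823
  x_3 = 3.021997 - 2.377823×(3.021997 - 2.830000)/(2.377823 - (-0.663713))
       = 2.871897
Iteration 3:
  f(3.021997) = 2.377823
  f(2.871897) = -0.048573
  x_4 = 2.871897 - (-0.048573)×(2.871897 - 3.021997)/(-0.048573 - 2.377823)
       = 2.874902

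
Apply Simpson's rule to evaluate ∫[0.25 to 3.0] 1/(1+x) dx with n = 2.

f(x) = 1/(1+x)
a = 0.25, b = 3.0, n = 2
h = (b - a)/n = 1.375000

Simpson's rule: (h/3)[f(x₀) + 4f(x₁) + 2f(x₂) + ... + f(xₙ)]

x_0 = 0.2500, f(x_0) = 0.800000, coefficient = 1
x_1 = 1.6250, f(x_1) = 0.380952, coefficient = 4
x_2 = 3.0000, f(x_2) = 0.250000, coefficient = 1

I ≈ (1.375000/3) × 2.573810 = 1.179663
Exact value: 1.163151
Error: 0.016512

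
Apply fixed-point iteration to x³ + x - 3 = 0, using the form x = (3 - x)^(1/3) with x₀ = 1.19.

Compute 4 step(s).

Equation: x³ + x - 3 = 0
Fixed-point form: x = (3 - x)^(1/3)
x₀ = 1.19

x_1 = g(1.190000) = 1.218689
x_2 = g(1.218689) = 1.212216
x_3 = g(1.212216) = 1.213682
x_4 = g(1.213682) = 1.213350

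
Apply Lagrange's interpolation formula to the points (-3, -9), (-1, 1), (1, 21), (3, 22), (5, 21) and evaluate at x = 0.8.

Lagrange interpolation formula:
P(x) = Σ yᵢ × Lᵢ(x)
where Lᵢ(x) = Π_{j≠i} (x - xⱼ)/(xᵢ - xⱼ)

L_0(0.8) = (0.8 - (-1))/(-3 - (-1)) × (0.8 - 1)/(-3 - 1) × (0.8 - 3)/(-3 - 3) × (0.8 - 5)/(-3 - 5) = -0.008662
L_1(0.8) = (0.8 - (-3))/(-1 - (-3)) × (0.8 - 1)/(-1 - 1) × (0.8 - 3)/(-1 - 3) × (0.8 - 5)/(-1 - 5) = 0.073150
L_2(0.8) = (0.8 - (-3))/(1 - (-3)) × (0.8 - (-1))/(1 - (-1)) × (0.8 - 3)/(1 - 3) × (0.8 - 5)/(1 - 5) = 0.987525
L_3(0.8) = (0.8 - (-3))/(3 - (-3)) × (0.8 - (-1))/(3 - (-1)) × (0.8 - 1)/(3 - 1) × (0.8 - 5)/(3 - 5) = -0.059850
L_4(0.8) = (0.8 - (-3))/(5 - (-3)) × (0.8 - (-1))/(5 - (-1)) × (0.8 - 1)/(5 - 1) × (0.8 - 3)/(5 - 3) = 0.007837

P(0.8) = (-9)×L_0(0.8) + 1×L_1(0.8) + 21×L_2(0.8) + 22×L_3(0.8) + 21×L_4(0.8)
P(0.8) = 19.737025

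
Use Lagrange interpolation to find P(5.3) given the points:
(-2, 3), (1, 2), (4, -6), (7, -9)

Lagrange interpolation formula:
P(x) = Σ yᵢ × Lᵢ(x)
where Lᵢ(x) = Π_{j≠i} (x - xⱼ)/(xᵢ - xⱼ)

L_0(5.3) = (5.3 - 1)/(-2 - 1) × (5.3 - 4)/(-2 - 4) × (5.3 - 7)/(-2 - 7) = 0.058660
L_1(5.3) = (5.3 - (-2))/(1 - (-2)) × (5.3 - 4)/(1 - 4) × (5.3 - 7)/(1 - 7) = -0.298759
L_2(5.3) = (5.3 - (-2))/(4 - (-2)) × (5.3 - 1)/(4 - 1) × (5.3 - 7)/(4 - 7) = 0.988204
L_3(5.3) = (5.3 - (-2))/(7 - (-2)) × (5.3 - 1)/(7 - 1) × (5.3 - 4)/(7 - 4) = 0.251895

P(5.3) = 3×L_0(5.3) + 2×L_1(5.3) + (-6)×L_2(5.3) + (-9)×L_3(5.3)
P(5.3) = -8.617815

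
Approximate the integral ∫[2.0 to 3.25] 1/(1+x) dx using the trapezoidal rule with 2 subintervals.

f(x) = 1/(1+x)
a = 2.0, b = 3.25, n = 2
h = (b - a)/n = 0.625000

Trapezoidal rule: (h/2)[f(x₀) + 2f(x₁) + 2f(x₂) + ... + f(xₙ)]

x_0 = 2.0000, f(x_0) = 0.333333, coefficient = 1
x_1 = 2.6250, f(x_1) = 0.275862, coefficient = 2
x_2 = 3.2500, f(x_2) = 0.235294, coefficient = 1

I ≈ (0.625000/2) × 1.120352 = 0.350110
Exact value: 0.348307
Error: 0.001803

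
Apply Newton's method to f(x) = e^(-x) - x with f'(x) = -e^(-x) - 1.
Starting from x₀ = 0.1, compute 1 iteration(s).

f(x) = e^(-x) - x
f'(x) = -e^(-x) - 1
x₀ = 0.1

Newton-Raphson formula: x_{n+1} = x_n - f(x_n)/f'(x_n)

Iteration 1:
  f(0.100000) = 0.804837
  f'(0.100000) = -1.904837
  x_1 = 0.100000 - 0.804837/(-1.904837) = 0.522523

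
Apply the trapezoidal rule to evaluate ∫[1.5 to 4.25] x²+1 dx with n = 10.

f(x) = x²+1
a = 1.5, b = 4.25, n = 10
h = (b - a)/n = 0.275000

Trapezoidal rule: (h/2)[f(x₀) + 2f(x₁) + 2f(x₂) + ... + f(xₙ)]

x_0 = 1.5000, f(x_0) = 3.250000, coefficient = 1
x_1 = 1.7750, f(x_1) = 4.150625, coefficient = 2
x_2 = 2.0500, f(x_2) = 5.202500, coefficient = 2
x_3 = 2.3250, f(x_3) = 6.405625, coefficient = 2
x_4 = 2.6000, f(x_4) = 7.760000, coefficient = 2
x_5 = 2.8750, f(x_5) = 9.265625, coefficient = 2
x_6 = 3.1500, f(x_6) = 10.922500, coefficient = 2
x_7 = 3.4250, f(x_7) = 12.730625, coefficient = 2
x_8 = 3.7000, f(x_8) = 14.690000, coefficient = 2
x_9 = 3.9750, f(x_9) = 16.800625, coefficient = 2
x_10 = 4.2500, f(x_10) = 19.062500, coefficient = 1

I ≈ (0.275000/2) × 198.168750 = 27.248203
Exact value: 27.213542
Error: 0.034661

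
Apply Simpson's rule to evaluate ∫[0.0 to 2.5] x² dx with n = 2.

f(x) = x²
a = 0.0, b = 2.5, n = 2
h = (b - a)/n = 1.250000

Simpson's rule: (h/3)[f(x₀) + 4f(x₁) + 2f(x₂) + ... + f(xₙ)]

x_0 = 0.0000, f(x_0) = 0.000000, coefficient = 1
x_1 = 1.2500, f(x_1) = 1.562500, coefficient = 4
x_2 = 2.5000, f(x_2) = 6.250000, coefficient = 1

I ≈ (1.250000/3) × 12.500000 = 5.208333
Exact value: 5.208333
Error: 0.000000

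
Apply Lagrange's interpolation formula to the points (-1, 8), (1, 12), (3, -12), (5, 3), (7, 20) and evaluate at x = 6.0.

Lagrange interpolation formula:
P(x) = Σ yᵢ × Lᵢ(x)
where Lᵢ(x) = Π_{j≠i} (x - xⱼ)/(xᵢ - xⱼ)

L_0(6.0) = (6.0 - 1)/(-1 - 1) × (6.0 - 3)/(-1 - 3) × (6.0 - 5)/(-1 - 5) × (6.0 - 7)/(-1 - 7) = -0.039062
L_1(6.0) = (6.0 - (-1))/(1 - (-1)) × (6.0 - 3)/(1 - 3) × (6.0 - 5)/(1 - 5) × (6.0 - 7)/(1 - 7) = 0.218750
L_2(6.0) = (6.0 - (-1))/(3 - (-1)) × (6.0 - 1)/(3 - 1) × (6.0 - 5)/(3 - 5) × (6.0 - 7)/(3 - 7) = -0.546875
L_3(6.0) = (6.0 - (-1))/(5 - (-1)) × (6.0 - 1)/(5 - 1) × (6.0 - 3)/(5 - 3) × (6.0 - 7)/(5 - 7) = 1.093750
L_4(6.0) = (6.0 - (-1))/(7 - (-1)) × (6.0 - 1)/(7 - 1) × (6.0 - 3)/(7 - 3) × (6.0 - 5)/(7 - 5) = 0.273438

P(6.0) = 8×L_0(6.0) + 12×L_1(6.0) + (-12)×L_2(6.0) + 3×L_3(6.0) + 20×L_4(6.0)
P(6.0) = 17.625000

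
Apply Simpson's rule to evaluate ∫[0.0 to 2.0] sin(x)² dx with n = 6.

f(x) = sin(x)²
a = 0.0, b = 2.0, n = 6
h = (b - a)/n = 0.333333

Simpson's rule: (h/3)[f(x₀) + 4f(x₁) + 2f(x₂) + ... + f(xₙ)]

x_0 = 0.0000, f(x_0) = 0.000000, coefficient = 1
x_1 = 0.3333, f(x_1) = 0.107056, coefficient = 4
x_2 = 0.6667, f(x_2) = 0.382381, coefficient = 2
x_3 = 1.0000, f(x_3) = 0.708073, coefficient = 4
x_4 = 1.3333, f(x_4) = 0.944663, coefficient = 2
x_5 = 1.6667, f(x_5) = 0.990837, coefficient = 4
x_6 = 2.0000, f(x_6) = 0.826822, coefficient = 1

I ≈ (0.333333/3) × 10.704778 = 1.189420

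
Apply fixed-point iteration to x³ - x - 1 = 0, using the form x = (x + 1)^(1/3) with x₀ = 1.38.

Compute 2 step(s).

Equation: x³ - x - 1 = 0
Fixed-point form: x = (x + 1)^(1/3)
x₀ = 1.38

x_1 = g(1.380000) = 1.335136
x_2 = g(1.335136) = 1.326694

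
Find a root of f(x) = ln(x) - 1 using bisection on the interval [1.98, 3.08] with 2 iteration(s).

f(x) = ln(x) - 1
Initial interval: [1.98, 3.08]

Iteration 1:
  c_1 = (1.980000 + 3.080000)/2 = 2.530000
  f(c_1) = f(2.530000) = -0.071781
  f(a) × f(c) ≥ 0, new interval: [2.530000, 3.080000]
Iteration 2:
  c_2 = (2.530000 + 3.080000)/2 = 2.805000
  f(c_2) = f(2.805000) = 0.031404
  f(a) × f(c) < 0, new interval: [2.530000, 2.805000]

After 2 iteration(s), the approximation is c_2 = 2.805000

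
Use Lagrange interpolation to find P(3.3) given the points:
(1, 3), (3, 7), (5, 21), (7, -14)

Lagrange interpolation formula:
P(x) = Σ yᵢ × Lᵢ(x)
where Lᵢ(x) = Π_{j≠i} (x - xⱼ)/(xᵢ - xⱼ)

L_0(3.3) = (3.3 - 3)/(1 - 3) × (3.3 - 5)/(1 - 5) × (3.3 - 7)/(1 - 7) = -0.039312
L_1(3.3) = (3.3 - 1)/(3 - 1) × (3.3 - 5)/(3 - 5) × (3.3 - 7)/(3 - 7) = 0.904188
L_2(3.3) = (3.3 - 1)/(5 - 1) × (3.3 - 3)/(5 - 3) × (3.3 - 7)/(5 - 7) = 0.159562
L_3(3.3) = (3.3 - 1)/(7 - 1) × (3.3 - 3)/(7 - 3) × (3.3 - 5)/(7 - 5) = -0.024437

P(3.3) = 3×L_0(3.3) + 7×L_1(3.3) + 21×L_2(3.3) + (-14)×L_3(3.3)
P(3.3) = 9.904312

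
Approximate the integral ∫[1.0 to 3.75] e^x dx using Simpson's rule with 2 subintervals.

f(x) = e^x
a = 1.0, b = 3.75, n = 2
h = (b - a)/n = 1.375000

Simpson's rule: (h/3)[f(x₀) + 4f(x₁) + 2f(x₂) + ... + f(xₙ)]

x_0 = 1.0000, f(x_0) = 2.718282, coefficient = 1
x_1 = 2.3750, f(x_1) = 10.751013, coefficient = 4
x_2 = 3.7500, f(x_2) = 42.521082, coefficient = 1

I ≈ (1.375000/3) × 88.243417 = 40.444899
Exact value: 39.802800
Error: 0.642099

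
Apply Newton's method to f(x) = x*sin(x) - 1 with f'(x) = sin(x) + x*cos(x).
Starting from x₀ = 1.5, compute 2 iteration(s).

f(x) = x*sin(x) - 1
f'(x) = sin(x) + x*cos(x)
x₀ = 1.5

Newton-Raphson formula: x_{n+1} = x_n - f(x_n)/f'(x_n)

Iteration 1:
  f(1.500000) = 0.496242
  f'(1.500000) = 1.103601
  x_1 = 1.500000 - 0.496242/1.103601 = 1.050342
Iteration 2:
  f(1.050342) = -0.088730
  f'(1.050342) = 1.389902
  x_2 = 1.050342 - (-0.088730)/1.389902 = 1.114181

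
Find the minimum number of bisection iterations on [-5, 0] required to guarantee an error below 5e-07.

We need (b-a)/2^n ≤ 5e-07
(0 - (-5))/2^n ≤ 5e-07
5/2^n ≤ 5e-07
2^n ≥ 10000000
n ≥ log₂(10000000) = 23.25
n ≥ 24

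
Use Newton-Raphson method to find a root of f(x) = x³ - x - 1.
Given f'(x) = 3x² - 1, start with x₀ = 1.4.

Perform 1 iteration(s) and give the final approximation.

f(x) = x³ - x - 1
f'(x) = 3x² - 1
x₀ = 1.4

Newton-Raphson formula: x_{n+1} = x_n - f(x_n)/f'(x_n)

Iteration 1:
  f(1.400000) = 0.344000
  f'(1.400000) = 4.880000
  x_1 = 1.400000 - 0.344000/4.880000 = 1.329508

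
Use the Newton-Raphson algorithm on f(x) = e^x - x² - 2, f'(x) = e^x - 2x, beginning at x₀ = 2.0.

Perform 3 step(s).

f(x) = e^x - x² - 2
f'(x) = e^x - 2x
x₀ = 2.0

Newton-Raphson formula: x_{n+1} = x_n - f(x_n)/f'(x_n)

Iteration 1:
  f(2.000000) = 1.389056
  f'(2.000000) = 3.389056
  x_1 = 2.000000 - 1.389056/3.389056 = 1.590135
Iteration 2:
  f(1.590135) = 0.375881
  f'(1.590135) = 1.724140
  x_2 = 1.590135 - 0.375881/1.724140 = 1.372124
Iteration 3:
  f(1.372124) = 0.060994
  f'(1.372124) = 1.199470
  x_3 = 1.372124 - 0.060994/1.199470 = 1.321273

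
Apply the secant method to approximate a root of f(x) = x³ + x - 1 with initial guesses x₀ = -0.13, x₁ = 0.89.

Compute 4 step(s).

f(x) = x³ + x - 1
x₀ = -0.13, x₁ = 0.89

Secant formula: x_{n+1} = x_n - f(x_n)(x_n - x_{n-1})/(f(x_n) - f(x_{n-1}))

Iteration 1:
  f(-0.130000) = -1.132197
  f(0.890000) = 0.594969
  x_2 = 0.890000 - 0.594969×(0.890000 - (-0.130000))/(0.594969 - (-1.132197))
       = 0.538633
Iteration 2:
  f(0.890000) = 0.594969
  f(0.538633) = -0.305095
  x_3 = 0.538633 - (-0.305095)×(0.538633 - 0.890000)/(-0.305095 - 0.594969)
       = 0.657736
Iteration 3:
  f(0.538633) = -0.305095
  f(0.657736) = -0.057716
  x_4 = 0.657736 - (-0.057716)×(0.657736 - 0.538633)/(-0.057716 - (-0.305095))
       = 0.685524
Iteration 4:
  f(0.657736) = -0.057716
  f(0.685524) = 0.007681
  x_5 = 0.685524 - 0.007681×(0.685524 - 0.657736)/(0.007681 - (-0.057716))
       = 0.682260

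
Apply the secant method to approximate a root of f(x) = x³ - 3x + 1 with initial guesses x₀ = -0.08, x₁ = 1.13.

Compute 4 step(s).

f(x) = x³ - 3x + 1
x₀ = -0.08, x₁ = 1.13

Secant formula: x_{n+1} = x_n - f(x_n)(x_n - x_{n-1})/(f(x_n) - f(x_{n-1}))

Iteration 1:
  f(-0.080000) = 1.239488
  f(1.130000) = -0.947103
  x_2 = 1.130000 - (-0.947103)×(1.130000 - (-0.080000))/(-0.947103 - 1.239488)
       = 0.605899
Iteration 2:
  f(1.130000) = -0.947103
  f(0.605899) = -0.595263
  x_3 = 0.605899 - (-0.595263)×(0.605899 - 1.130000)/(-0.595263 - (-0.947103))
       = -0.280806
Iteration 3:
  f(0.605899) = -0.595263
  f(-0.280806) = 1.820275
  x_4 = -0.280806 - 1.820275×(-0.280806 - 0.605899)/(1.820275 - (-0.595263))
       = 0.387388
Iteration 4:
  f(-0.280806) = 1.820275
  f(0.387388) = -0.104028
  x_5 = 0.387388 - (-0.104028)×(0.387388 - (-0.280806))/(-0.104028 - 1.820275)
       = 0.351265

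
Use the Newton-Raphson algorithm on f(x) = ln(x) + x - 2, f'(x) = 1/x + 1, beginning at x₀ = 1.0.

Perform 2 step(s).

f(x) = ln(x) + x - 2
f'(x) = 1/x + 1
x₀ = 1.0

Newton-Raphson formula: x_{n+1} = x_n - f(x_n)/f'(x_n)

Iteration 1:
  f(1.000000) = -1.000000
  f'(1.000000) = 2.000000
  x_1 = 1.000000 - (-1.000000)/2.000000 = 1.500000
Iteration 2:
  f(1.500000) = -0.094535
  f'(1.500000) = 1.666667
  x_2 = 1.500000 - (-0.094535)/1.666667 = 1.556721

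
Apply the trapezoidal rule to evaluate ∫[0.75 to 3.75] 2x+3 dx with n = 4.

f(x) = 2x+3
a = 0.75, b = 3.75, n = 4
h = (b - a)/n = 0.750000

Trapezoidal rule: (h/2)[f(x₀) + 2f(x₁) + 2f(x₂) + ... + f(xₙ)]

x_0 = 0.7500, f(x_0) = 4.500000, coefficient = 1
x_1 = 1.5000, f(x_1) = 6.000000, coefficient = 2
x_2 = 2.2500, f(x_2) = 7.500000, coefficient = 2
x_3 = 3.0000, f(x_3) = 9.000000, coefficient = 2
x_4 = 3.7500, f(x_4) = 10.500000, coefficient = 1

I ≈ (0.750000/2) × 60.000000 = 22.500000
Exact value: 22.500000
Error: 0.000000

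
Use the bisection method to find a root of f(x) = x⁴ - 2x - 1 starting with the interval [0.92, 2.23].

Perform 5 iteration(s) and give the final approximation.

f(x) = x⁴ - 2x - 1
Initial interval: [0.92, 2.23]

Iteration 1:
  c_1 = (0.920000 + 2.230000)/2 = 1.575000
  f(c_1) = f(1.575000) = 2.003500
  f(a) × f(c) < 0, new interval: [0.920000, 1.575000]
Iteration 2:
  c_2 = (0.920000 + 1.575000)/2 = 1.247500
  f(c_2) = f(1.247500) = -1.073066
  f(a) × f(c) ≥ 0, new interval: [1.247500, 1.575000]
Iteration 3:
  c_3 = (1.247500 + 1.575000)/2 = 1.411250
  f(c_3) = f(1.411250) = 0.144076
  f(a) × f(c) < 0, new interval: [1.247500, 1.411250]
Iteration 4:
  c_4 = (1.247500 + 1.411250)/2 = 1.329375
  f(c_4) = f(1.329375) = -0.535620
  f(a) × f(c) ≥ 0, new interval: [1.329375, 1.411250]
Iteration 5:
  c_5 = (1.329375 + 1.411250)/2 = 1.370312
  f(c_5) = f(1.370312) = -0.214656
  f(a) × f(c) ≥ 0, new interval: [1.370312, 1.411250]

After 5 iteration(s), the approximation is c_5 = 1.370312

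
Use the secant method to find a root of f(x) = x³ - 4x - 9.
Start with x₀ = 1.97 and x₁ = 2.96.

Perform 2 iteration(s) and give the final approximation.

f(x) = x³ - 4x - 9
x₀ = 1.97, x₁ = 2.96

Secant formula: x_{n+1} = x_n - f(x_n)(x_n - x_{n-1})/(f(x_n) - f(x_{n-1}))

Iteration 1:
  f(1.970000) = -9.234627
  f(2.960000) = 5.094336
  x_2 = 2.960000 - 5.094336×(2.960000 - 1.970000)/(5.094336 - (-9.234627))
       = 2.608028
Iteration 2:
  f(2.960000) = 5.094336
  f(2.608028) = -1.692800
  x_3 = 2.608028 - (-1.692800)×(2.608028 - 2.960000)/(-1.692800 - 5.094336)
       = 2.695814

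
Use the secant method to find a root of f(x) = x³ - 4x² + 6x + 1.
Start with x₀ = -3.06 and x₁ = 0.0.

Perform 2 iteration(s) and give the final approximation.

f(x) = x³ - 4x² + 6x + 1
x₀ = -3.06, x₁ = 0.0

Secant formula: x_{n+1} = x_n - f(x_n)(x_n - x_{n-1})/(f(x_n) - f(x_{n-1}))

Iteration 1:
  f(-3.060000) = -83.467016
  f(0.000000) = 1.000000
  x_2 = 0.000000 - 1.000000×(0.000000 - (-3.060000))/(1.000000 - (-83.467016))
       = -0.036227
Iteration 2:
  f(0.000000) = 1.000000
  f(-0.036227) = 0.777340
  x_3 = -0.036227 - 0.777340×(-0.036227 - 0.000000)/(0.777340 - 1.000000)
       = -0.162702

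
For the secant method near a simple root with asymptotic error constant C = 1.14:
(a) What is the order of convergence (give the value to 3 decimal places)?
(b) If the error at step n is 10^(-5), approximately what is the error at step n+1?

(a) Secant method has superlinear convergence with order φ = (1+√5)/2 ≈ 1.618.
    This means |e_{n+1}| ≈ C|e_n|^1.618.

(b) With |e_n| = 10^(-5) and C = 1.14:
    |e_{n+1}| ≈ 1.14 × (10^(-5))^1.618 = 1.14 × 10^(-8.09)

(a) ≈ 1.618 (golden ratio); (b) |e_{n+1}| ≈ 9.263e-09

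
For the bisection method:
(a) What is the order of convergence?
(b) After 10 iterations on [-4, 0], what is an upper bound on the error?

(a) Bisection has linear (order 1) convergence; the error is halved each step.

(b) Error bound = (b-a)/2^n = (0 - (-4))/2^{10}
    = 4/2^{10}

(a) 1 (linear); (b) error ≤ 3.91e-03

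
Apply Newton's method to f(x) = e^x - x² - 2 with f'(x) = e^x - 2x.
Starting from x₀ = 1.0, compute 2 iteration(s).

f(x) = e^x - x² - 2
f'(x) = e^x - 2x
x₀ = 1.0

Newton-Raphson formula: x_{n+1} = x_n - f(x_n)/f'(x_n)

Iteration 1:
  f(1.000000) = -0.281718
  f'(1.000000) = 0.718282
  x_1 = 1.000000 - (-0.281718)/0.718282 = 1.392211
Iteration 2:
  f(1.392211) = 0.085485
  f'(1.392211) = 1.239315
  x_2 = 1.392211 - 0.085485/1.239315 = 1.323233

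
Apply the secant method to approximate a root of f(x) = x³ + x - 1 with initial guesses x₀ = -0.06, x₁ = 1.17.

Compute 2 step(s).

f(x) = x³ + x - 1
x₀ = -0.06, x₁ = 1.17

Secant formula: x_{n+1} = x_n - f(x_n)(x_n - x_{n-1})/(f(x_n) - f(x_{n-1}))

Iteration 1:
  f(-0.060000) = -1.060216
  f(1.170000) = 1.771613
  x_2 = 1.170000 - 1.771613×(1.170000 - (-0.060000))/(1.771613 - (-1.060216))
       = 0.400503
Iteration 2:
  f(1.170000) = 1.771613
  f(0.400503) = -0.535255
  x_3 = 0.400503 - (-0.535255)×(0.400503 - 1.170000)/(-0.535255 - 1.771613)
       = 0.579047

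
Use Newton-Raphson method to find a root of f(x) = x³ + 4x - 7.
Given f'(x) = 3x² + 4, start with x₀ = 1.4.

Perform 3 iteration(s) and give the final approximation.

f(x) = x³ + 4x - 7
f'(x) = 3x² + 4
x₀ = 1.4

Newton-Raphson formula: x_{n+1} = x_n - f(x_n)/f'(x_n)

Iteration 1:
  f(1.400000) = 1.344000
  f'(1.400000) = 9.880000
  x_1 = 1.400000 - 1.344000/9.880000 = 1.263968
Iteration 2:
  f(1.263968) = 0.075203
  f'(1.263968) = 8.792842
  x_2 = 1.263968 - 0.075203/8.792842 = 1.255415
Iteration 3:
  f(1.255415) = 0.000277
  f'(1.255415) = 8.728199
  x_3 = 1.255415 - 0.000277/8.728199 = 1.255383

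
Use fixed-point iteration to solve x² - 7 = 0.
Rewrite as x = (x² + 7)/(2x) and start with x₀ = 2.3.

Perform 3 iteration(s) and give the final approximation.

Equation: x² - 7 = 0
Fixed-point form: x = (x² + 7)/(2x)
x₀ = 2.3

x_1 = g(2.300000) = 2.671739
x_2 = g(2.671739) = 2.645878
x_3 = g(2.645878) = 2.645751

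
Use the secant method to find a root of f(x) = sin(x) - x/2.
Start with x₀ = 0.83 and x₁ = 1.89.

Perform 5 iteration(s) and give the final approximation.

f(x) = sin(x) - x/2
x₀ = 0.83, x₁ = 1.89

Secant formula: x_{n+1} = x_n - f(x_n)(x_n - x_{n-1})/(f(x_n) - f(x_{n-1}))

Iteration 1:
  f(0.830000) = 0.322931
  f(1.890000) = 0.004486
  x_2 = 1.890000 - 0.004486×(1.890000 - 0.830000)/(0.004486 - 0.322931)
       = 1.904931
Iteration 2:
  f(1.890000) = 0.004486
  f(1.904931) = -0.007771
  x_3 = 1.904931 - (-0.007771)×(1.904931 - 1.890000)/(-0.007771 - 0.004486)
       = 1.895464
Iteration 3:
  f(1.904931) = -0.007771
  f(1.895464) = 0.000025
  x_4 = 1.895464 - 0.000025×(1.895464 - 1.904931)/(0.000025 - (-0.007771))
       = 1.895494
Iteration 4:
  f(1.895464) = 0.000025
  f(1.895494) = 0.000000
  x_5 = 1.895494 - 0.000000×(1.895494 - 1.895464)/(0.000000 - 0.000025)
       = 1.895494
Iteration 5:
  f(1.895494) = 0.000000
  f(1.895494) = 0.000000
  x_6 = 1.895494 - 0.000000×(1.895494 - 1.895494)/(0.000000 - 0.000000)
       = 1.895494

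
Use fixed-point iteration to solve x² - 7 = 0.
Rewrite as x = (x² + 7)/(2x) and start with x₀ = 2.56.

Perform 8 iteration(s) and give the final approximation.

Equation: x² - 7 = 0
Fixed-point form: x = (x² + 7)/(2x)
x₀ = 2.56

x_1 = g(2.560000) = 2.647187
x_2 = g(2.647187) = 2.645752
x_3 = g(2.645752) = 2.645751
x_4 = g(2.645751) = 2.645751
x_5 = g(2.645751) = 2.645751
x_6 = g(2.645751) = 2.645751
x_7 = g(2.645751) = 2.645751
x_8 = g(2.645751) = 2.645751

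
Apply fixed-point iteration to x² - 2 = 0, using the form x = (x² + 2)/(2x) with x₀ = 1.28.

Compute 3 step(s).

Equation: x² - 2 = 0
Fixed-point form: x = (x² + 2)/(2x)
x₀ = 1.28

x_1 = g(1.280000) = 1.421250
x_2 = g(1.421250) = 1.414231
x_3 = g(1.414231) = 1.414214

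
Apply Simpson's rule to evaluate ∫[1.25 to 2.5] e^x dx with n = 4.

f(x) = e^x
a = 1.25, b = 2.5, n = 4
h = (b - a)/n = 0.312500

Simpson's rule: (h/3)[f(x₀) + 4f(x₁) + 2f(x₂) + ... + f(xₙ)]

x_0 = 1.2500, f(x_0) = 3.490343, coefficient = 1
x_1 = 1.5625, f(x_1) = 4.770733, coefficient = 4
x_2 = 1.8750, f(x_2) = 6.520819, coefficient = 2
x_3 = 2.1875, f(x_3) = 8.912903, coefficient = 4
x_4 = 2.5000, f(x_4) = 12.182494, coefficient = 1

I ≈ (0.312500/3) × 83.449020 = 8.692606
Exact value: 8.692151
Error: 0.000455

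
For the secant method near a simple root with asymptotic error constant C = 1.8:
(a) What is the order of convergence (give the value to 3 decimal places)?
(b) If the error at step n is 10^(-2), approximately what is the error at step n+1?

(a) Secant method has superlinear convergence with order φ = (1+√5)/2 ≈ 1.618.
    This means |e_{n+1}| ≈ C|e_n|^1.618.

(b) With |e_n| = 10^(-2) and C = 1.8:
    |e_{n+1}| ≈ 1.8 × (10^(-2))^1.618 = 1.8 × 10^(-3.24)

(a) ≈ 1.618 (golden ratio); (b) |e_{n+1}| ≈ 1.045e-03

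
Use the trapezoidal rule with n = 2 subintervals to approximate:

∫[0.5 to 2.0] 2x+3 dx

f(x) = 2x+3
a = 0.5, b = 2.0, n = 2
h = (b - a)/n = 0.750000

Trapezoidal rule: (h/2)[f(x₀) + 2f(x₁) + 2f(x₂) + ... + f(xₙ)]

x_0 = 0.5000, f(x_0) = 4.000000, coefficient = 1
x_1 = 1.2500, f(x_1) = 5.500000, coefficient = 2
x_2 = 2.0000, f(x_2) = 7.000000, coefficient = 1

I ≈ (0.750000/2) × 22.000000 = 8.250000
Exact value: 8.250000
Error: 0.000000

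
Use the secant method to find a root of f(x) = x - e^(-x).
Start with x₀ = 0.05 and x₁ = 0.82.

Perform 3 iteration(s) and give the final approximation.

f(x) = x - e^(-x)
x₀ = 0.05, x₁ = 0.82

Secant formula: x_{n+1} = x_n - f(x_n)(x_n - x_{n-1})/(f(x_n) - f(x_{n-1}))

Iteration 1:
  f(0.050000) = -0.901229
  f(0.820000) = 0.379568
  x_2 = 0.820000 - 0.379568×(0.820000 - 0.050000)/(0.379568 - (-0.901229))
       = 0.591808
Iteration 2:
  f(0.820000) = 0.379568
  f(0.591808) = 0.038482
  x_3 = 0.591808 - 0.038482×(0.591808 - 0.820000)/(0.038482 - 0.379568)
       = 0.566063
Iteration 3:
  f(0.591808) = 0.038482
  f(0.566063) = -0.001693
  x_4 = 0.566063 - (-0.001693)×(0.566063 - 0.591808)/(-0.001693 - 0.038482)
       = 0.567148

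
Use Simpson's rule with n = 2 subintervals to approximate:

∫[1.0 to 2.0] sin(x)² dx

f(x) = sin(x)²
a = 1.0, b = 2.0, n = 2
h = (b - a)/n = 0.500000

Simpson's rule: (h/3)[f(x₀) + 4f(x₁) + 2f(x₂) + ... + f(xₙ)]

x_0 = 1.0000, f(x_0) = 0.708073, coefficient = 1
x_1 = 1.5000, f(x_1) = 0.994996, coefficient = 4
x_2 = 2.0000, f(x_2) = 0.826822, coefficient = 1

I ≈ (0.500000/3) × 5.514880 = 0.919147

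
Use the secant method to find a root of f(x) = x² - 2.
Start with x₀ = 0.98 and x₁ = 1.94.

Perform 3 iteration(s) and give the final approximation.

f(x) = x² - 2
x₀ = 0.98, x₁ = 1.94

Secant formula: x_{n+1} = x_n - f(x_n)(x_n - x_{n-1})/(f(x_n) - f(x_{n-1}))

Iteration 1:
  f(0.980000) = -1.039600
  f(1.940000) = 1.763600
  x_2 = 1.940000 - 1.763600×(1.940000 - 0.980000)/(1.763600 - (-1.039600))
       = 1.336027
Iteration 2:
  f(1.940000) = 1.763600
  f(1.336027) = -0.215031
  x_3 = 1.336027 - (-0.215031)×(1.336027 - 1.940000)/(-0.215031 - 1.763600)
       = 1.401665
Iteration 3:
  f(1.336027) = -0.215031
  f(1.401665) = -0.035335
  x_4 = 1.401665 - (-0.035335)×(1.401665 - 1.336027)/(-0.035335 - (-0.215031))
       = 1.414572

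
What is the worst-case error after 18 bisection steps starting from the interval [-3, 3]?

Bisection error bound: |error| ≤ (b-a)/2^n
|error| ≤ (3 - (-3))/2^18 = 6/2^18
|error| ≤ 0.0000228882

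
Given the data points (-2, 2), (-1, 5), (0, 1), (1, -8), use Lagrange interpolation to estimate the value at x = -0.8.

Lagrange interpolation formula:
P(x) = Σ yᵢ × Lᵢ(x)
where Lᵢ(x) = Π_{j≠i} (x - xⱼ)/(xᵢ - xⱼ)

L_0(-0.8) = (-0.8 - (-1))/(-2 - (-1)) × (-0.8 - 0)/(-2 - 0) × (-0.8 - 1)/(-2 - 1) = -0.048000
L_1(-0.8) = (-0.8 - (-2))/(-1 - (-2)) × (-0.8 - 0)/(-1 - 0) × (-0.8 - 1)/(-1 - 1) = 0.864000
L_2(-0.8) = (-0.8 - (-2))/(0 - (-2)) × (-0.8 - (-1))/(0 - (-1)) × (-0.8 - 1)/(0 - 1) = 0.216000
L_3(-0.8) = (-0.8 - (-2))/(1 - (-2)) × (-0.8 - (-1))/(1 - (-1)) × (-0.8 - 0)/(1 - 0) = -0.032000

P(-0.8) = 2×L_0(-0.8) + 5×L_1(-0.8) + 1×L_2(-0.8) + (-8)×L_3(-0.8)
P(-0.8) = 4.696000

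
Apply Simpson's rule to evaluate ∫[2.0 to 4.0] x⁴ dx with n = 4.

f(x) = x⁴
a = 2.0, b = 4.0, n = 4
h = (b - a)/n = 0.500000

Simpson's rule: (h/3)[f(x₀) + 4f(x₁) + 2f(x₂) + ... + f(xₙ)]

x_0 = 2.0000, f(x_0) = 16.000000, coefficient = 1
x_1 = 2.5000, f(x_1) = 39.062500, coefficient = 4
x_2 = 3.0000, f(x_2) = 81.000000, coefficient = 2
x_3 = 3.5000, f(x_3) = 150.062500, coefficient = 4
x_4 = 4.0000, f(x_4) = 256.000000, coefficient = 1

I ≈ (0.500000/3) × 1190.500000 = 198.416667
Exact value: 198.400000
Error: 0.016667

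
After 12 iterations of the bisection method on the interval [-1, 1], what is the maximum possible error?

Bisection error bound: |error| ≤ (b-a)/2^n
|error| ≤ (1 - (-1))/2^12 = 2/2^12
|error| ≤ 0.0004882812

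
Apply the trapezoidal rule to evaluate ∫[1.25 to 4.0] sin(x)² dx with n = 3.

f(x) = sin(x)²
a = 1.25, b = 4.0, n = 3
h = (b - a)/n = 0.916667

Trapezoidal rule: (h/2)[f(x₀) + 2f(x₁) + 2f(x₂) + ... + f(xₙ)]

x_0 = 1.2500, f(x_0) = 0.900572, coefficient = 1
x_1 = 2.1667, f(x_1) = 0.685022, coefficient = 2
x_2 = 3.0833, f(x_2) = 0.003390, coefficient = 2
x_3 = 4.0000, f(x_3) = 0.572750, coefficient = 1

I ≈ (0.916667/2) × 2.850146 = 1.306317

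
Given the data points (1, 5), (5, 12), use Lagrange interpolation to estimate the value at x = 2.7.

Lagrange interpolation formula:
P(x) = Σ yᵢ × Lᵢ(x)
where Lᵢ(x) = Π_{j≠i} (x - xⱼ)/(xᵢ - xⱼ)

L_0(2.7) = (2.7 - 5)/(1 - 5) = 0.575000
L_1(2.7) = (2.7 - 1)/(5 - 1) = 0.425000

P(2.7) = 5×L_0(2.7) + 12×L_1(2.7)
P(2.7) = 7.975000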